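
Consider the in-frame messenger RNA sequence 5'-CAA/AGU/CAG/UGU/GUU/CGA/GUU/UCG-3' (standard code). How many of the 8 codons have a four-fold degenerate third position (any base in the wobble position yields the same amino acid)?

4

Codon 1 CAA (Gln): third position 2-fold.
Codon 2 AGU (Ser): third position 2-fold.
Codon 3 CAG (Gln): third position 2-fold.
Codon 4 UGU (Cys): third position 2-fold.
Codon 5 GUU (Val): third position 4-fold.
Codon 6 CGA (Arg): third position 4-fold.
Codon 7 GUU (Val): third position 4-fold.
Codon 8 UCG (Ser): third position 4-fold.
Four-fold degenerate third positions: 4.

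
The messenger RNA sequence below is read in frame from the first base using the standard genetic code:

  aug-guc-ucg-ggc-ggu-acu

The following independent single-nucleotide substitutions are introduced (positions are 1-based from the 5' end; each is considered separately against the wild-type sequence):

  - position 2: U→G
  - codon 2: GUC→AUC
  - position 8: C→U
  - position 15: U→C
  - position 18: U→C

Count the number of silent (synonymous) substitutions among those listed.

Codon 1: AUG (Met) → AGG (Arg) — missense.
Codon 2: GUC (Val) → AUC (Ile) — missense.
Codon 3: UCG (Ser) → UUG (Leu) — missense.
Codon 5: GGU (Gly) → GGC (Gly) — synonymous.
Codon 6: ACU (Thr) → ACC (Thr) — synonymous.
Synonymous: 2 of 5.

2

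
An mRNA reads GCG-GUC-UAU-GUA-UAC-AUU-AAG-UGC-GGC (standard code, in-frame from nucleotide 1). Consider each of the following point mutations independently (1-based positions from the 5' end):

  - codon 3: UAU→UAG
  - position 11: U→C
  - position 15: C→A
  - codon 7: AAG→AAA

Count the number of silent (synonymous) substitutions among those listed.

1

Codon 3: UAU (Tyr) → UAG (Stop) — nonsense.
Codon 4: GUA (Val) → GCA (Ala) — missense.
Codon 5: UAC (Tyr) → UAA (Stop) — nonsense.
Codon 7: AAG (Lys) → AAA (Lys) — synonymous.
Synonymous: 1 of 4.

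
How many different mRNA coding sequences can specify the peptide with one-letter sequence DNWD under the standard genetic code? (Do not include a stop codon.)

Asp: 2 codons.
Asn: 2 codons.
Trp: 1 codon.
Asp: 2 codons.
2 × 2 × 1 × 2 = 8.

8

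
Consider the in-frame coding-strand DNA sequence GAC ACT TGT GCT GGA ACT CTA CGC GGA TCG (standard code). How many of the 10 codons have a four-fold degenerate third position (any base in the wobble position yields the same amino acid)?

Codon 1 GAC (Asp): third position 2-fold.
Codon 2 ACT (Thr): third position 4-fold.
Codon 3 TGT (Cys): third position 2-fold.
Codon 4 GCT (Ala): third position 4-fold.
Codon 5 GGA (Gly): third position 4-fold.
Codon 6 ACT (Thr): third position 4-fold.
Codon 7 CTA (Leu): third position 4-fold.
Codon 8 CGC (Arg): third position 4-fold.
Codon 9 GGA (Gly): third position 4-fold.
Codon 10 TCG (Ser): third position 4-fold.
Four-fold degenerate third positions: 8.

8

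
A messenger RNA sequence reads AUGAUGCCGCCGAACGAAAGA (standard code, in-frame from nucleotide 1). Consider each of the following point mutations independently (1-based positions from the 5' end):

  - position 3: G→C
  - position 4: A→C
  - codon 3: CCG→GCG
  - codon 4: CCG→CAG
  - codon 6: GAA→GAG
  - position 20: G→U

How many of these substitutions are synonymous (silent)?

1

Codon 1: AUG (Met) → AUC (Ile) — missense.
Codon 2: AUG (Met) → CUG (Leu) — missense.
Codon 3: CCG (Pro) → GCG (Ala) — missense.
Codon 4: CCG (Pro) → CAG (Gln) — missense.
Codon 6: GAA (Glu) → GAG (Glu) — synonymous.
Codon 7: AGA (Arg) → AUA (Ile) — missense.
Synonymous: 1 of 6.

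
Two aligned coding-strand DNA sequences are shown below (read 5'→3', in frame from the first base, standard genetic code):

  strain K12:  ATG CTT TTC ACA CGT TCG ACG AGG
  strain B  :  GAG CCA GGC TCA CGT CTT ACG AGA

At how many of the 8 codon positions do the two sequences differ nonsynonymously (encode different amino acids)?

5

Codon 1: ATG Met / GAG Glu — nonsynonymous.
Codon 2: CTT Leu / CCA Pro — nonsynonymous.
Codon 3: TTC Phe / GGC Gly — nonsynonymous.
Codon 4: ACA Thr / TCA Ser — nonsynonymous.
Codon 5: CGT Arg / CGT Arg — identical.
Codon 6: TCG Ser / CTT Leu — nonsynonymous.
Codon 7: ACG Thr / ACG Thr — identical.
Codon 8: AGG Arg / AGA Arg — synonymous.
Nonsynonymous differences: 5.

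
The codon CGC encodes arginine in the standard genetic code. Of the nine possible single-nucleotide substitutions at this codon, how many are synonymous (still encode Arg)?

3

Position 1: none → 0 synonymous.
Position 2: none → 0 synonymous.
Position 3: CGU, CGA, CGG → 3 synonymous.
Total: 0 + 0 + 3 = 3.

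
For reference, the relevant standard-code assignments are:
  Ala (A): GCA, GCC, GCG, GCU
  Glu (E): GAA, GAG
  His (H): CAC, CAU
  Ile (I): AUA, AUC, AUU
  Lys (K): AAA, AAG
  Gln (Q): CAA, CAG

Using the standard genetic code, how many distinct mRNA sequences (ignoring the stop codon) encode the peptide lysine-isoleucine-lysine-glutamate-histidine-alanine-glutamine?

384

Lys: 2 codons.
Ile: 3 codons.
Lys: 2 codons.
Glu: 2 codons.
His: 2 codons.
Ala: 4 codons.
Gln: 2 codons.
2 × 3 × 2 × 2 × 2 × 4 × 2 = 384.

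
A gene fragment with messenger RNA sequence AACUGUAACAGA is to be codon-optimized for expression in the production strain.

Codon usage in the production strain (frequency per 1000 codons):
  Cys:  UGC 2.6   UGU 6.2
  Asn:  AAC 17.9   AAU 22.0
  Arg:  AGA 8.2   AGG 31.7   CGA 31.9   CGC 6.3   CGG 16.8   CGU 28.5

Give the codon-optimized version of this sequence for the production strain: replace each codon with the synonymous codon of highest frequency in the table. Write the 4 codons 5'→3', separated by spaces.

Codon 1 (Asn): best is AAU at 22.0.
Codon 2 (Cys): best is UGU at 6.2.
Codon 3 (Asn): best is AAU at 22.0.
Codon 4 (Arg): best is CGA at 31.9.

AAU UGU AAU CGA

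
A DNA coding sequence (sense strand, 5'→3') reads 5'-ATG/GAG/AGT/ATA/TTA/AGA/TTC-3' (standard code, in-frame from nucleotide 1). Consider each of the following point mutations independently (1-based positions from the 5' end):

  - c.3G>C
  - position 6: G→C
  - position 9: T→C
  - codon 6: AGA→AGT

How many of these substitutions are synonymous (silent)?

1

Codon 1: ATG (Met) → ATC (Ile) — missense.
Codon 2: GAG (Glu) → GAC (Asp) — missense.
Codon 3: AGT (Ser) → AGC (Ser) — synonymous.
Codon 6: AGA (Arg) → AGT (Ser) — missense.
Synonymous: 1 of 4.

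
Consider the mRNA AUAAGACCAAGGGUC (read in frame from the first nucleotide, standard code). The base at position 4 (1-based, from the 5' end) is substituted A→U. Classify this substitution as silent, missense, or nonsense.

Position 4 falls in codon 2: AGA → Arg.
After the substitution the codon is UGA → Stop.
The new codon is a stop codon, so this is a nonsense mutation.

nonsense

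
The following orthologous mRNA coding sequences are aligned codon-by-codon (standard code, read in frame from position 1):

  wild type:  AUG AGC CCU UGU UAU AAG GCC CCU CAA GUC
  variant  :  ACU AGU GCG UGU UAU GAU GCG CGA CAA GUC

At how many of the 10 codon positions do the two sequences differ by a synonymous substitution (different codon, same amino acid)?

Codon 1: AUG Met / ACU Thr — nonsynonymous.
Codon 2: AGC Ser / AGU Ser — synonymous.
Codon 3: CCU Pro / GCG Ala — nonsynonymous.
Codon 4: UGU Cys / UGU Cys — identical.
Codon 5: UAU Tyr / UAU Tyr — identical.
Codon 6: AAG Lys / GAU Asp — nonsynonymous.
Codon 7: GCC Ala / GCG Ala — synonymous.
Codon 8: CCU Pro / CGA Arg — nonsynonymous.
Codon 9: CAA Gln / CAA Gln — identical.
Codon 10: GUC Val / GUC Val — identical.
Synonymous differences: 2.

2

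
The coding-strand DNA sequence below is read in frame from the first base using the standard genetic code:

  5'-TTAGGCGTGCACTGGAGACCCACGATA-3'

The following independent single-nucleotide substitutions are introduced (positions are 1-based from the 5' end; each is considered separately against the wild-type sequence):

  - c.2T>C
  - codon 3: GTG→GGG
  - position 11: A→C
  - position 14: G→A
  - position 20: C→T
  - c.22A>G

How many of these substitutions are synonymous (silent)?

Codon 1: TTA (Leu) → TCA (Ser) — missense.
Codon 3: GTG (Val) → GGG (Gly) — missense.
Codon 4: CAC (His) → CCC (Pro) — missense.
Codon 5: TGG (Trp) → TAG (Stop) — nonsense.
Codon 7: CCC (Pro) → CTC (Leu) — missense.
Codon 8: ACG (Thr) → GCG (Ala) — missense.
Synonymous: 0 of 6.

0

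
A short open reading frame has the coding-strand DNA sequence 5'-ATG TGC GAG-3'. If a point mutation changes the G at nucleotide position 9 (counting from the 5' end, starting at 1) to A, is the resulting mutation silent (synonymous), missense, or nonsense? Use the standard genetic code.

Position 9 falls in codon 3: GAG → Glu.
After the substitution the codon is GAA → Glu.
Both encode Glu, so the change is synonymous.

silent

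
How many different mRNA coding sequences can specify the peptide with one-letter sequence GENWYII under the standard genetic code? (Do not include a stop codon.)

Gly: 4 codons.
Glu: 2 codons.
Asn: 2 codons.
Trp: 1 codon.
Tyr: 2 codons.
Ile: 3 codons.
Ile: 3 codons.
4 × 2 × 2 × 1 × 2 × 3 × 3 = 288.

288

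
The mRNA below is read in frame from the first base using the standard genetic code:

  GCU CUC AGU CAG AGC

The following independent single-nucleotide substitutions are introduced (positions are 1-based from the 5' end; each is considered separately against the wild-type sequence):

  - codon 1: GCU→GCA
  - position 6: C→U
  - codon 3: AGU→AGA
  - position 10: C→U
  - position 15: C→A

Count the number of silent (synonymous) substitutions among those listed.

2

Codon 1: GCU (Ala) → GCA (Ala) — synonymous.
Codon 2: CUC (Leu) → CUU (Leu) — synonymous.
Codon 3: AGU (Ser) → AGA (Arg) — missense.
Codon 4: CAG (Gln) → UAG (Stop) — nonsense.
Codon 5: AGC (Ser) → AGA (Arg) — missense.
Synonymous: 2 of 5.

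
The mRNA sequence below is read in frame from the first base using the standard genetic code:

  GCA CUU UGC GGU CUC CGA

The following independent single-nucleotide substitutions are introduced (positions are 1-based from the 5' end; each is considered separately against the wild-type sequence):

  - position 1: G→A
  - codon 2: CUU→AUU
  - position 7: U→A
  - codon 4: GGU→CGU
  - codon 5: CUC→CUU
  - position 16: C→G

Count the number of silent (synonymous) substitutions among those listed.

1

Codon 1: GCA (Ala) → ACA (Thr) — missense.
Codon 2: CUU (Leu) → AUU (Ile) — missense.
Codon 3: UGC (Cys) → AGC (Ser) — missense.
Codon 4: GGU (Gly) → CGU (Arg) — missense.
Codon 5: CUC (Leu) → CUU (Leu) — synonymous.
Codon 6: CGA (Arg) → GGA (Gly) — missense.
Synonymous: 1 of 6.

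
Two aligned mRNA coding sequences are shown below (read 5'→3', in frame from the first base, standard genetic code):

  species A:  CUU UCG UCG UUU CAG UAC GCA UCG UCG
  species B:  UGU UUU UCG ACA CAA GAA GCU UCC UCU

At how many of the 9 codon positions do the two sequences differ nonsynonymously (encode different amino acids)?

4

Codon 1: CUU Leu / UGU Cys — nonsynonymous.
Codon 2: UCG Ser / UUU Phe — nonsynonymous.
Codon 3: UCG Ser / UCG Ser — identical.
Codon 4: UUU Phe / ACA Thr — nonsynonymous.
Codon 5: CAG Gln / CAA Gln — synonymous.
Codon 6: UAC Tyr / GAA Glu — nonsynonymous.
Codon 7: GCA Ala / GCU Ala — synonymous.
Codon 8: UCG Ser / UCC Ser — synonymous.
Codon 9: UCG Ser / UCU Ser — synonymous.
Nonsynonymous differences: 4.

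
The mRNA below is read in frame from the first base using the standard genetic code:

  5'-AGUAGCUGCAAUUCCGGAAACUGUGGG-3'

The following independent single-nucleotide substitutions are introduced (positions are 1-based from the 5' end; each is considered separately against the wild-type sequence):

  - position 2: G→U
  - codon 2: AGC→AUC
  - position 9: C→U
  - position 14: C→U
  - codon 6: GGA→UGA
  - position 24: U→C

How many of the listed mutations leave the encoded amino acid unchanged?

Codon 1: AGU (Ser) → AUU (Ile) — missense.
Codon 2: AGC (Ser) → AUC (Ile) — missense.
Codon 3: UGC (Cys) → UGU (Cys) — synonymous.
Codon 5: UCC (Ser) → UUC (Phe) — missense.
Codon 6: GGA (Gly) → UGA (Stop) — nonsense.
Codon 8: UGU (Cys) → UGC (Cys) — synonymous.
Synonymous: 2 of 6.

2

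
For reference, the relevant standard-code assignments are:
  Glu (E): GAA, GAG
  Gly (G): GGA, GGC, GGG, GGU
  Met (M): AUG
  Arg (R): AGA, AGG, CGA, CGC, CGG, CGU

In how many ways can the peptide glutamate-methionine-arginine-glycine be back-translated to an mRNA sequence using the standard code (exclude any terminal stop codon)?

Glu: 2 codons.
Met: 1 codon.
Arg: 6 codons.
Gly: 4 codons.
2 × 1 × 6 × 4 = 48.

48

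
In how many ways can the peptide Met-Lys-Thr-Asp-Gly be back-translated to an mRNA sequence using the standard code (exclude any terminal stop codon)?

Met: 1 codon.
Lys: 2 codons.
Thr: 4 codons.
Asp: 2 codons.
Gly: 4 codons.
1 × 2 × 4 × 2 × 4 = 64.

64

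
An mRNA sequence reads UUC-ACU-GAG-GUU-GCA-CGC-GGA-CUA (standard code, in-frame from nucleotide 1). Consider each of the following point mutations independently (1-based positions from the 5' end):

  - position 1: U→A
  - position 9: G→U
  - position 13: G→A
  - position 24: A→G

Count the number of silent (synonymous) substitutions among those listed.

1

Codon 1: UUC (Phe) → AUC (Ile) — missense.
Codon 3: GAG (Glu) → GAU (Asp) — missense.
Codon 5: GCA (Ala) → ACA (Thr) — missense.
Codon 8: CUA (Leu) → CUG (Leu) — synonymous.
Synonymous: 1 of 4.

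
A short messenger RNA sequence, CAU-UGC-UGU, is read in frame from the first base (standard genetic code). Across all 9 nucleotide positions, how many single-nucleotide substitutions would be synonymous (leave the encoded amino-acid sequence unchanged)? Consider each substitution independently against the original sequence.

Codon 1 (CAU, His): 1 synonymous substitution.
Codon 2 (UGC, Cys): 1 synonymous substitution.
Codon 3 (UGU, Cys): 1 synonymous substitution.
Total: 1 + 1 + 1 = 3.

3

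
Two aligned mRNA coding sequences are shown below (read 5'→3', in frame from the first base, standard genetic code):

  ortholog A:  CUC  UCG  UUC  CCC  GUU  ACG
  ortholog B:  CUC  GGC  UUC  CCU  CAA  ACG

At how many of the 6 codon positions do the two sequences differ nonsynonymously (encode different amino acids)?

Codon 1: CUC Leu / CUC Leu — identical.
Codon 2: UCG Ser / GGC Gly — nonsynonymous.
Codon 3: UUC Phe / UUC Phe — identical.
Codon 4: CCC Pro / CCU Pro — synonymous.
Codon 5: GUU Val / CAA Gln — nonsynonymous.
Codon 6: ACG Thr / ACG Thr — identical.
Nonsynonymous differences: 2.

2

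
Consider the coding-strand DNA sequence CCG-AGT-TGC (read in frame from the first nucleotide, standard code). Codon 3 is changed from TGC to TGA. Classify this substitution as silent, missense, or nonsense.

nonsense

Position 9 falls in codon 3: TGC → Cys.
After the substitution the codon is TGA → Stop.
The new codon is a stop codon, so this is a nonsense mutation.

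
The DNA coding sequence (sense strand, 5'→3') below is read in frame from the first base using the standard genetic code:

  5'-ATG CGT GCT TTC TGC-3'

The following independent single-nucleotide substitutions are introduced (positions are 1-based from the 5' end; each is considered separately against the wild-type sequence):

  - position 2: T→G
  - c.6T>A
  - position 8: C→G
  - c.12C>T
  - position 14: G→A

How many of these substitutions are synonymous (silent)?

Codon 1: ATG (Met) → AGG (Arg) — missense.
Codon 2: CGT (Arg) → CGA (Arg) — synonymous.
Codon 3: GCT (Ala) → GGT (Gly) — missense.
Codon 4: TTC (Phe) → TTT (Phe) — synonymous.
Codon 5: TGC (Cys) → TAC (Tyr) — missense.
Synonymous: 2 of 5.

2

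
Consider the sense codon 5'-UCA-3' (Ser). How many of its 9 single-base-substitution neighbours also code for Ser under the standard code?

3

Position 1: none → 0 synonymous.
Position 2: none → 0 synonymous.
Position 3: UCU, UCC, UCG → 3 synonymous.
Total: 0 + 0 + 3 = 3.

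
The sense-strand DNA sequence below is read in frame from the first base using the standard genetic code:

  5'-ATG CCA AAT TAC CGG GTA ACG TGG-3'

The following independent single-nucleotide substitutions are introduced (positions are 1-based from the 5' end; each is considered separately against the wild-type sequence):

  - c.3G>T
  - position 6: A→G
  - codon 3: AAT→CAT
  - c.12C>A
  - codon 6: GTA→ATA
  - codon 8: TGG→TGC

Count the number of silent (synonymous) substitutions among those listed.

Codon 1: ATG (Met) → ATT (Ile) — missense.
Codon 2: CCA (Pro) → CCG (Pro) — synonymous.
Codon 3: AAT (Asn) → CAT (His) — missense.
Codon 4: TAC (Tyr) → TAA (Stop) — nonsense.
Codon 6: GTA (Val) → ATA (Ile) — missense.
Codon 8: TGG (Trp) → TGC (Cys) — missense.
Synonymous: 1 of 6.

1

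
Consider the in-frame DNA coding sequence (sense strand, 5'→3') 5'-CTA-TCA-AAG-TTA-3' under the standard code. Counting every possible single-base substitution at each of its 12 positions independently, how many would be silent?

10

Codon 1 (CTA, Leu): 4 synonymous substitutions.
Codon 2 (TCA, Ser): 3 synonymous substitutions.
Codon 3 (AAG, Lys): 1 synonymous substitution.
Codon 4 (TTA, Leu): 2 synonymous substitutions.
Total: 4 + 3 + 1 + 2 = 10.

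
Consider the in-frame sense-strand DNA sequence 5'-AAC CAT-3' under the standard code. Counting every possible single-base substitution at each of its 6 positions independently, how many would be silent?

2

Codon 1 (AAC, Asn): 1 synonymous substitution.
Codon 2 (CAT, His): 1 synonymous substitution.
Total: 1 + 1 = 2.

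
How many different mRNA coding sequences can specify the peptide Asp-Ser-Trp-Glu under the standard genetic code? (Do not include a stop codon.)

24

Asp: 2 codons.
Ser: 6 codons.
Trp: 1 codon.
Glu: 2 codons.
2 × 6 × 1 × 2 = 24.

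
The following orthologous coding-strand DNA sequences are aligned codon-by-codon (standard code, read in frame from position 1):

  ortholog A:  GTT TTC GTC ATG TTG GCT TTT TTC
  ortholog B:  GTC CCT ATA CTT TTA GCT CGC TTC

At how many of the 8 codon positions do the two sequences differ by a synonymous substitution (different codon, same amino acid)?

2

Codon 1: GTT Val / GTC Val — synonymous.
Codon 2: TTC Phe / CCT Pro — nonsynonymous.
Codon 3: GTC Val / ATA Ile — nonsynonymous.
Codon 4: ATG Met / CTT Leu — nonsynonymous.
Codon 5: TTG Leu / TTA Leu — synonymous.
Codon 6: GCT Ala / GCT Ala — identical.
Codon 7: TTT Phe / CGC Arg — nonsynonymous.
Codon 8: TTC Phe / TTC Phe — identical.
Synonymous differences: 2.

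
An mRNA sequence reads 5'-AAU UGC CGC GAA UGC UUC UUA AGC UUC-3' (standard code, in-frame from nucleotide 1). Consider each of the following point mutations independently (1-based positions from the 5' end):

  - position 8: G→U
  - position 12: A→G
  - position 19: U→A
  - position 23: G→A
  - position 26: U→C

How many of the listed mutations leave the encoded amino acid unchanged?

1

Codon 3: CGC (Arg) → CUC (Leu) — missense.
Codon 4: GAA (Glu) → GAG (Glu) — synonymous.
Codon 7: UUA (Leu) → AUA (Ile) — missense.
Codon 8: AGC (Ser) → AAC (Asn) — missense.
Codon 9: UUC (Phe) → UCC (Ser) — missense.
Synonymous: 1 of 5.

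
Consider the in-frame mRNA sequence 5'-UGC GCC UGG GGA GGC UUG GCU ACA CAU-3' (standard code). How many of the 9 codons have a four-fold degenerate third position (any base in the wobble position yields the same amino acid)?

5

Codon 1 UGC (Cys): third position 2-fold.
Codon 2 GCC (Ala): third position 4-fold.
Codon 3 UGG (Trp): third position 1-fold.
Codon 4 GGA (Gly): third position 4-fold.
Codon 5 GGC (Gly): third position 4-fold.
Codon 6 UUG (Leu): third position 2-fold.
Codon 7 GCU (Ala): third position 4-fold.
Codon 8 ACA (Thr): third position 4-fold.
Codon 9 CAU (His): third position 2-fold.
Four-fold degenerate third positions: 5.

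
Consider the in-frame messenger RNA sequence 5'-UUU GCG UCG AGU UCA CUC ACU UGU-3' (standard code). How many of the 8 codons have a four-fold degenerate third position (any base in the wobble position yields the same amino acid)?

5

Codon 1 UUU (Phe): third position 2-fold.
Codon 2 GCG (Ala): third position 4-fold.
Codon 3 UCG (Ser): third position 4-fold.
Codon 4 AGU (Ser): third position 2-fold.
Codon 5 UCA (Ser): third position 4-fold.
Codon 6 CUC (Leu): third position 4-fold.
Codon 7 ACU (Thr): third position 4-fold.
Codon 8 UGU (Cys): third position 2-fold.
Four-fold degenerate third positions: 5.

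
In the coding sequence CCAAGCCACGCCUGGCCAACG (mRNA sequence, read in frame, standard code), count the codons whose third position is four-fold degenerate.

Codon 1 CCA (Pro): third position 4-fold.
Codon 2 AGC (Ser): third position 2-fold.
Codon 3 CAC (His): third position 2-fold.
Codon 4 GCC (Ala): third position 4-fold.
Codon 5 UGG (Trp): third position 1-fold.
Codon 6 CCA (Pro): third position 4-fold.
Codon 7 ACG (Thr): third position 4-fold.
Four-fold degenerate third positions: 4.

4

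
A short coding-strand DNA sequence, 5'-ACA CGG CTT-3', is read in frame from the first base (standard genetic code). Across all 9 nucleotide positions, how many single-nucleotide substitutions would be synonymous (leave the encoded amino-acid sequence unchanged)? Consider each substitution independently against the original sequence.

Codon 1 (ACA, Thr): 3 synonymous substitutions.
Codon 2 (CGG, Arg): 4 synonymous substitutions.
Codon 3 (CTT, Leu): 3 synonymous substitutions.
Total: 3 + 4 + 3 = 10.

10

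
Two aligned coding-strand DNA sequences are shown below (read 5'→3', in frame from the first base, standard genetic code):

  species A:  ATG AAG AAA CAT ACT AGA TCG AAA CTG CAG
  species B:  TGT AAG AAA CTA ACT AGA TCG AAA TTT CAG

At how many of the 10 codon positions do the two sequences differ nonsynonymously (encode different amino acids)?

Codon 1: ATG Met / TGT Cys — nonsynonymous.
Codon 2: AAG Lys / AAG Lys — identical.
Codon 3: AAA Lys / AAA Lys — identical.
Codon 4: CAT His / CTA Leu — nonsynonymous.
Codon 5: ACT Thr / ACT Thr — identical.
Codon 6: AGA Arg / AGA Arg — identical.
Codon 7: TCG Ser / TCG Ser — identical.
Codon 8: AAA Lys / AAA Lys — identical.
Codon 9: CTG Leu / TTT Phe — nonsynonymous.
Codon 10: CAG Gln / CAG Gln — identical.
Nonsynonymous differences: 3.

3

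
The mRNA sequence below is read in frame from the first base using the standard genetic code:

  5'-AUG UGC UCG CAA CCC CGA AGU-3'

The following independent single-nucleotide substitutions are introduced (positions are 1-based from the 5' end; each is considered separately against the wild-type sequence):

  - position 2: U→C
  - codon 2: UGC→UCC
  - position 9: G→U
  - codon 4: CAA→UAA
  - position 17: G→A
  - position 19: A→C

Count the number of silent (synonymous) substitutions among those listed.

1

Codon 1: AUG (Met) → ACG (Thr) — missense.
Codon 2: UGC (Cys) → UCC (Ser) — missense.
Codon 3: UCG (Ser) → UCU (Ser) — synonymous.
Codon 4: CAA (Gln) → UAA (Stop) — nonsense.
Codon 6: CGA (Arg) → CAA (Gln) — missense.
Codon 7: AGU (Ser) → CGU (Arg) — missense.
Synonymous: 1 of 6.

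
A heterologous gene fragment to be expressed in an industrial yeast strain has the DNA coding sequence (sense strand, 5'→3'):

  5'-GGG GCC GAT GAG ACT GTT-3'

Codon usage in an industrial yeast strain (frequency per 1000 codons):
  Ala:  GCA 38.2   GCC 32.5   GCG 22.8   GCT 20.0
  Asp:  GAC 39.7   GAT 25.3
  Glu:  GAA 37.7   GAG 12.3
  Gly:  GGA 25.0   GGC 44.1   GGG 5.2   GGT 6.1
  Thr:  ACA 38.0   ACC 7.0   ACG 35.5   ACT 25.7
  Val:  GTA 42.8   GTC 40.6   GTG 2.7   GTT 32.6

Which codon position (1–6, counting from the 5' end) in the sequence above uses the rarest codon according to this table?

1

Codon 1 GGG (Gly): 5.2 per 1000.
Codon 2 GCC (Ala): 32.5 per 1000.
Codon 3 GAT (Asp): 25.3 per 1000.
Codon 4 GAG (Glu): 12.3 per 1000.
Codon 5 ACT (Thr): 25.7 per 1000.
Codon 6 GTT (Val): 32.6 per 1000.
Lowest frequency is 5.2 at codon 1.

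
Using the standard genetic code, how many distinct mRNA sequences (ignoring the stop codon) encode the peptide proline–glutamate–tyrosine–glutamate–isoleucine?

Pro: 4 codons.
Glu: 2 codons.
Tyr: 2 codons.
Glu: 2 codons.
Ile: 3 codons.
4 × 2 × 2 × 2 × 3 = 96.

96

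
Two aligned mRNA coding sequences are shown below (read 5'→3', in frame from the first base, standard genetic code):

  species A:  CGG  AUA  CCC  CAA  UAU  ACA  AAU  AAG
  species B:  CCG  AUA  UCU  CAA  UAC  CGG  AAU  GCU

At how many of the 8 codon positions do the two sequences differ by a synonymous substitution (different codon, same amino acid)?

Codon 1: CGG Arg / CCG Pro — nonsynonymous.
Codon 2: AUA Ile / AUA Ile — identical.
Codon 3: CCC Pro / UCU Ser — nonsynonymous.
Codon 4: CAA Gln / CAA Gln — identical.
Codon 5: UAU Tyr / UAC Tyr — synonymous.
Codon 6: ACA Thr / CGG Arg — nonsynonymous.
Codon 7: AAU Asn / AAU Asn — identical.
Codon 8: AAG Lys / GCU Ala — nonsynonymous.
Synonymous differences: 1.

1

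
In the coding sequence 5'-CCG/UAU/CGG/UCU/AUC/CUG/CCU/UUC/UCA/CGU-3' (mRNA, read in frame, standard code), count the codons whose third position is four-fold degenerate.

7

Codon 1 CCG (Pro): third position 4-fold.
Codon 2 UAU (Tyr): third position 2-fold.
Codon 3 CGG (Arg): third position 4-fold.
Codon 4 UCU (Ser): third position 4-fold.
Codon 5 AUC (Ile): third position 3-fold.
Codon 6 CUG (Leu): third position 4-fold.
Codon 7 CCU (Pro): third position 4-fold.
Codon 8 UUC (Phe): third position 2-fold.
Codon 9 UCA (Ser): third position 4-fold.
Codon 10 CGU (Arg): third position 4-fold.
Four-fold degenerate third positions: 7.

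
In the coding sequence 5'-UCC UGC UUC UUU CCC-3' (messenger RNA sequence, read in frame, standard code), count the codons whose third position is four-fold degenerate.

Codon 1 UCC (Ser): third position 4-fold.
Codon 2 UGC (Cys): third position 2-fold.
Codon 3 UUC (Phe): third position 2-fold.
Codon 4 UUU (Phe): third position 2-fold.
Codon 5 CCC (Pro): third position 4-fold.
Four-fold degenerate third positions: 2.

2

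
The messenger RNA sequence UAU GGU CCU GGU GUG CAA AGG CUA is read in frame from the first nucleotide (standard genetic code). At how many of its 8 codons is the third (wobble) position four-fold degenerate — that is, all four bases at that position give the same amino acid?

Codon 1 UAU (Tyr): third position 2-fold.
Codon 2 GGU (Gly): third position 4-fold.
Codon 3 CCU (Pro): third position 4-fold.
Codon 4 GGU (Gly): third position 4-fold.
Codon 5 GUG (Val): third position 4-fold.
Codon 6 CAA (Gln): third position 2-fold.
Codon 7 AGG (Arg): third position 2-fold.
Codon 8 CUA (Leu): third position 4-fold.
Four-fold degenerate third positions: 5.

5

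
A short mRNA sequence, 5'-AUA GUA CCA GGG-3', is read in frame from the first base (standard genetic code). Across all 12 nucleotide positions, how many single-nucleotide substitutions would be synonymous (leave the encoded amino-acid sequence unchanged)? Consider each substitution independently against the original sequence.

11

Codon 1 (AUA, Ile): 2 synonymous substitutions.
Codon 2 (GUA, Val): 3 synonymous substitutions.
Codon 3 (CCA, Pro): 3 synonymous substitutions.
Codon 4 (GGG, Gly): 3 synonymous substitutions.
Total: 2 + 3 + 3 + 3 = 11.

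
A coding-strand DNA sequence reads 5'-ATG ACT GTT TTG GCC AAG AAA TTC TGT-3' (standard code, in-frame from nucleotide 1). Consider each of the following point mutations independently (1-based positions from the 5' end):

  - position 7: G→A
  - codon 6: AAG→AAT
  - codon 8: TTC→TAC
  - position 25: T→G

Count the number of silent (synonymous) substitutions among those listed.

0

Codon 3: GTT (Val) → ATT (Ile) — missense.
Codon 6: AAG (Lys) → AAT (Asn) — missense.
Codon 8: TTC (Phe) → TAC (Tyr) — missense.
Codon 9: TGT (Cys) → GGT (Gly) — missense.
Synonymous: 0 of 4.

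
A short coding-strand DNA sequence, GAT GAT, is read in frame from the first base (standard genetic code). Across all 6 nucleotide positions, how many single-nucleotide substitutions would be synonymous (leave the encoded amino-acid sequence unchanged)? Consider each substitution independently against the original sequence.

Codon 1 (GAT, Asp): 1 synonymous substitution.
Codon 2 (GAT, Asp): 1 synonymous substitution.
Total: 1 + 1 = 2.

2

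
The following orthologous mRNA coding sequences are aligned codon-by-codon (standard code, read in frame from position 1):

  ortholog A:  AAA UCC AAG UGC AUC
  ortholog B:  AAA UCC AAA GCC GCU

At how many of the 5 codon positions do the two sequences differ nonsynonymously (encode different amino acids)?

2

Codon 1: AAA Lys / AAA Lys — identical.
Codon 2: UCC Ser / UCC Ser — identical.
Codon 3: AAG Lys / AAA Lys — synonymous.
Codon 4: UGC Cys / GCC Ala — nonsynonymous.
Codon 5: AUC Ile / GCU Ala — nonsynonymous.
Nonsynonymous differences: 2.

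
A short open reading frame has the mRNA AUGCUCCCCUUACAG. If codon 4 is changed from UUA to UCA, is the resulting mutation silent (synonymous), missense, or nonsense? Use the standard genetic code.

missense

Position 11 falls in codon 4: UUA → Leu.
After the substitution the codon is UCA → Ser.
Leu ≠ Ser, so this is a missense mutation.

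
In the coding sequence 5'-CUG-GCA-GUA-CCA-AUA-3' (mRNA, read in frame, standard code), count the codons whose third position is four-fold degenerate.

4

Codon 1 CUG (Leu): third position 4-fold.
Codon 2 GCA (Ala): third position 4-fold.
Codon 3 GUA (Val): third position 4-fold.
Codon 4 CCA (Pro): third position 4-fold.
Codon 5 AUA (Ile): third position 3-fold.
Four-fold degenerate third positions: 4.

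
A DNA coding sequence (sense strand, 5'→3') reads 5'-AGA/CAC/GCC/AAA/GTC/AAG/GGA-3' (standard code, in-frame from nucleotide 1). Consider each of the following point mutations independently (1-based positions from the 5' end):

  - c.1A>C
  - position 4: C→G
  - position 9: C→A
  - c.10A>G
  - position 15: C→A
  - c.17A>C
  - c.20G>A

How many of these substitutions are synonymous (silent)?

Codon 1: AGA (Arg) → CGA (Arg) — synonymous.
Codon 2: CAC (His) → GAC (Asp) — missense.
Codon 3: GCC (Ala) → GCA (Ala) — synonymous.
Codon 4: AAA (Lys) → GAA (Glu) — missense.
Codon 5: GTC (Val) → GTA (Val) — synonymous.
Codon 6: AAG (Lys) → ACG (Thr) — missense.
Codon 7: GGA (Gly) → GAA (Glu) — missense.
Synonymous: 3 of 7.

3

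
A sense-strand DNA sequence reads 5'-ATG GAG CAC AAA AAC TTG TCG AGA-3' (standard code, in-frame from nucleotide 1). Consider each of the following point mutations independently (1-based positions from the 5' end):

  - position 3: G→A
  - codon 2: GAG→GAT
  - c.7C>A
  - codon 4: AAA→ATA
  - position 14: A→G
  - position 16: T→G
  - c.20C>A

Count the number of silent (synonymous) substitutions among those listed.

Codon 1: ATG (Met) → ATA (Ile) — missense.
Codon 2: GAG (Glu) → GAT (Asp) — missense.
Codon 3: CAC (His) → AAC (Asn) — missense.
Codon 4: AAA (Lys) → ATA (Ile) — missense.
Codon 5: AAC (Asn) → AGC (Ser) — missense.
Codon 6: TTG (Leu) → GTG (Val) — missense.
Codon 7: TCG (Ser) → TAG (Stop) — nonsense.
Synonymous: 0 of 7.

0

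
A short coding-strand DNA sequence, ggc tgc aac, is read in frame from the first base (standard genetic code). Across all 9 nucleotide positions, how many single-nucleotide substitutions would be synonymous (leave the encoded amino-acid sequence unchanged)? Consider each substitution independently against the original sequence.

5

Codon 1 (GGC, Gly): 3 synonymous substitutions.
Codon 2 (TGC, Cys): 1 synonymous substitution.
Codon 3 (AAC, Asn): 1 synonymous substitution.
Total: 3 + 1 + 1 = 5.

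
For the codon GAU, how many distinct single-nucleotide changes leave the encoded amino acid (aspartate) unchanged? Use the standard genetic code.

1

Position 1: none → 0 synonymous.
Position 2: none → 0 synonymous.
Position 3: GAC → 1 synonymous.
Total: 0 + 0 + 1 = 1.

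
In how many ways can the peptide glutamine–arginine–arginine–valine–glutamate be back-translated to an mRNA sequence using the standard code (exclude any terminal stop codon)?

576

Gln: 2 codons.
Arg: 6 codons.
Arg: 6 codons.
Val: 4 codons.
Glu: 2 codons.
2 × 6 × 6 × 4 × 2 = 576.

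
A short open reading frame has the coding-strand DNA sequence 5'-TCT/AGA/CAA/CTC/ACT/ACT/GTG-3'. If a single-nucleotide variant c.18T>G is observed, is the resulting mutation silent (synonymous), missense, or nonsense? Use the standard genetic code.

silent

Position 18 falls in codon 6: ACT → Thr.
After the substitution the codon is ACG → Thr.
Both encode Thr, so the change is synonymous.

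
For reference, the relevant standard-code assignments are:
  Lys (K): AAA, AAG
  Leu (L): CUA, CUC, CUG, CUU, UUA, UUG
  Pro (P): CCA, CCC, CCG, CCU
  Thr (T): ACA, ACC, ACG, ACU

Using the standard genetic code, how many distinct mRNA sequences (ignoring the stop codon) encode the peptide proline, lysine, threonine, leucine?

192

Pro: 4 codons.
Lys: 2 codons.
Thr: 4 codons.
Leu: 6 codons.
4 × 2 × 4 × 6 = 192.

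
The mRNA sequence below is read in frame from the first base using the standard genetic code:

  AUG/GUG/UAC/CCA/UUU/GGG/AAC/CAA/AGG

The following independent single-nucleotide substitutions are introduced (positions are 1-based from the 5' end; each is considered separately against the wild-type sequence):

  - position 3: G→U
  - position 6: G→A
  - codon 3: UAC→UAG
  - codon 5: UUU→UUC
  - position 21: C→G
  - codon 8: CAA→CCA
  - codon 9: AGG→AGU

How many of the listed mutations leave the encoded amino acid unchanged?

2

Codon 1: AUG (Met) → AUU (Ile) — missense.
Codon 2: GUG (Val) → GUA (Val) — synonymous.
Codon 3: UAC (Tyr) → UAG (Stop) — nonsense.
Codon 5: UUU (Phe) → UUC (Phe) — synonymous.
Codon 7: AAC (Asn) → AAG (Lys) — missense.
Codon 8: CAA (Gln) → CCA (Pro) — missense.
Codon 9: AGG (Arg) → AGU (Ser) — missense.
Synonymous: 2 of 7.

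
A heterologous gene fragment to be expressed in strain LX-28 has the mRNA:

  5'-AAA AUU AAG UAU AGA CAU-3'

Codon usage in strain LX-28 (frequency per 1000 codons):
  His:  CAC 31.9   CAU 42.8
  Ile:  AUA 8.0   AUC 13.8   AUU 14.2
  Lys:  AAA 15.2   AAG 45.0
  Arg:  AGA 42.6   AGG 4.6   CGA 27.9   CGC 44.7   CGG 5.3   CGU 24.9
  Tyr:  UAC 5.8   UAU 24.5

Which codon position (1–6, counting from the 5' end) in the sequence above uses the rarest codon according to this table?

Codon 1 AAA (Lys): 15.2 per 1000.
Codon 2 AUU (Ile): 14.2 per 1000.
Codon 3 AAG (Lys): 45.0 per 1000.
Codon 4 UAU (Tyr): 24.5 per 1000.
Codon 5 AGA (Arg): 42.6 per 1000.
Codon 6 CAU (His): 42.8 per 1000.
Lowest frequency is 14.2 at codon 2.

2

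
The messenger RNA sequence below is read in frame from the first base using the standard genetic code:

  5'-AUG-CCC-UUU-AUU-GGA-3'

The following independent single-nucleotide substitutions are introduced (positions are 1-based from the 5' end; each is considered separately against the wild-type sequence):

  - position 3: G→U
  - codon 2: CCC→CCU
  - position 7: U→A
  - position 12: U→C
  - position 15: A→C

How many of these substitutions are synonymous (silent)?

3

Codon 1: AUG (Met) → AUU (Ile) — missense.
Codon 2: CCC (Pro) → CCU (Pro) — synonymous.
Codon 3: UUU (Phe) → AUU (Ile) — missense.
Codon 4: AUU (Ile) → AUC (Ile) — synonymous.
Codon 5: GGA (Gly) → GGC (Gly) — synonymous.
Synonymous: 3 of 5.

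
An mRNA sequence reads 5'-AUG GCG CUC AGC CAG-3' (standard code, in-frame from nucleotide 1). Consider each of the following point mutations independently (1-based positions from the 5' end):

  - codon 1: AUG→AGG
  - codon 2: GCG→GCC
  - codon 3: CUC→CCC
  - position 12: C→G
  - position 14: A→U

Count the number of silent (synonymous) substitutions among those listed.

1

Codon 1: AUG (Met) → AGG (Arg) — missense.
Codon 2: GCG (Ala) → GCC (Ala) — synonymous.
Codon 3: CUC (Leu) → CCC (Pro) — missense.
Codon 4: AGC (Ser) → AGG (Arg) — missense.
Codon 5: CAG (Gln) → CUG (Leu) — missense.
Synonymous: 1 of 5.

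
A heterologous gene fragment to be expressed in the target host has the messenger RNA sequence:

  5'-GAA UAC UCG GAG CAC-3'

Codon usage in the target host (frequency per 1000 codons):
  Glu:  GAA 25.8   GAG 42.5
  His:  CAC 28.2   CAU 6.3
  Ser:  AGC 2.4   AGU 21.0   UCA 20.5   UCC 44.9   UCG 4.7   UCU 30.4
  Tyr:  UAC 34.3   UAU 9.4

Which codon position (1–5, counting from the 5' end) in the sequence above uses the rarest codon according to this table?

3

Codon 1 GAA (Glu): 25.8 per 1000.
Codon 2 UAC (Tyr): 34.3 per 1000.
Codon 3 UCG (Ser): 4.7 per 1000.
Codon 4 GAG (Glu): 42.5 per 1000.
Codon 5 CAC (His): 28.2 per 1000.
Lowest frequency is 4.7 at codon 3.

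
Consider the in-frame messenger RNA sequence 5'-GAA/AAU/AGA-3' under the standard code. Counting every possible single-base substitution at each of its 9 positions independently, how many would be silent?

4

Codon 1 (GAA, Glu): 1 synonymous substitution.
Codon 2 (AAU, Asn): 1 synonymous substitution.
Codon 3 (AGA, Arg): 2 synonymous substitutions.
Total: 1 + 1 + 2 = 4.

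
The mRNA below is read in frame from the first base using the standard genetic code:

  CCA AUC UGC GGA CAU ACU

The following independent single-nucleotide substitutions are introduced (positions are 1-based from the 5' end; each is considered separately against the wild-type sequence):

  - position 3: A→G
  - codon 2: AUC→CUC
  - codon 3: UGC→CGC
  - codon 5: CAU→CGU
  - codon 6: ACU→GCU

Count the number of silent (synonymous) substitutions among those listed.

Codon 1: CCA (Pro) → CCG (Pro) — synonymous.
Codon 2: AUC (Ile) → CUC (Leu) — missense.
Codon 3: UGC (Cys) → CGC (Arg) — missense.
Codon 5: CAU (His) → CGU (Arg) — missense.
Codon 6: ACU (Thr) → GCU (Ala) — missense.
Synonymous: 1 of 5.

1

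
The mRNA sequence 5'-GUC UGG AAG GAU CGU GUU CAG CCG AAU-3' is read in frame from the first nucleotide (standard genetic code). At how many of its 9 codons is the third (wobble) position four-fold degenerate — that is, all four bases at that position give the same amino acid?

4

Codon 1 GUC (Val): third position 4-fold.
Codon 2 UGG (Trp): third position 1-fold.
Codon 3 AAG (Lys): third position 2-fold.
Codon 4 GAU (Asp): third position 2-fold.
Codon 5 CGU (Arg): third position 4-fold.
Codon 6 GUU (Val): third position 4-fold.
Codon 7 CAG (Gln): third position 2-fold.
Codon 8 CCG (Pro): third position 4-fold.
Codon 9 AAU (Asn): third position 2-fold.
Four-fold degenerate third positions: 4.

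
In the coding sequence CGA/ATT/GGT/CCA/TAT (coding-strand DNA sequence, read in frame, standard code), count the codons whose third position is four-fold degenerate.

3

Codon 1 CGA (Arg): third position 4-fold.
Codon 2 ATT (Ile): third position 3-fold.
Codon 3 GGT (Gly): third position 4-fold.
Codon 4 CCA (Pro): third position 4-fold.
Codon 5 TAT (Tyr): third position 2-fold.
Four-fold degenerate third positions: 3.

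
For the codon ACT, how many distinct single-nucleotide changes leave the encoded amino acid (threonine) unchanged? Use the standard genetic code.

Position 1: none → 0 synonymous.
Position 2: none → 0 synonymous.
Position 3: ACC, ACA, ACG → 3 synonymous.
Total: 0 + 0 + 3 = 3.

3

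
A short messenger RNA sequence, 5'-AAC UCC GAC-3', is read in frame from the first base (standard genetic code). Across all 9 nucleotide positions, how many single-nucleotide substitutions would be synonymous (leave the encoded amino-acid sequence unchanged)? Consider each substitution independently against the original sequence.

5

Codon 1 (AAC, Asn): 1 synonymous substitution.
Codon 2 (UCC, Ser): 3 synonymous substitutions.
Codon 3 (GAC, Asp): 1 synonymous substitution.
Total: 1 + 3 + 1 = 5.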